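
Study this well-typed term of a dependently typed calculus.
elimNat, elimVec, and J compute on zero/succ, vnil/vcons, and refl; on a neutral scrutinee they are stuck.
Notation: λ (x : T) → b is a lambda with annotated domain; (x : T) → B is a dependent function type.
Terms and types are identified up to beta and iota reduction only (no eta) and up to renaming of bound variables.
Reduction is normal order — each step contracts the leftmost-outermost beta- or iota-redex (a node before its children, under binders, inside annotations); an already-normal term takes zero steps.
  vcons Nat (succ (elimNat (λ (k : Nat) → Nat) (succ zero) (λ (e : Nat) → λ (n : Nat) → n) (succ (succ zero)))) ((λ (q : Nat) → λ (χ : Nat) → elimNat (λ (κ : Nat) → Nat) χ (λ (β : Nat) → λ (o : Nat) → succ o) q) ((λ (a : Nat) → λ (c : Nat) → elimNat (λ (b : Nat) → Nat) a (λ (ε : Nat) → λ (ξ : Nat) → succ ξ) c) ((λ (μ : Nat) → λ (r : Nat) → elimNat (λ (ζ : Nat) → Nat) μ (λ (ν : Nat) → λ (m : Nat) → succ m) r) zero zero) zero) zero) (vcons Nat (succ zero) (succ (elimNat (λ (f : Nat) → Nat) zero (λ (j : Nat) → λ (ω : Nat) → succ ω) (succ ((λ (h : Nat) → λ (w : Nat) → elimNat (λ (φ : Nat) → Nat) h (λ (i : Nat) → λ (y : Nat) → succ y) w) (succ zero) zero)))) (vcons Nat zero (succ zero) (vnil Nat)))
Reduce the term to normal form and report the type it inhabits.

reduced normal form:
  vcons Nat (succ (succ zero)) zero (vcons Nat (succ zero) (succ (succ (succ zero))) (vcons Nat zero (succ zero) (vnil Nat)))
type:
  Vec Nat (succ (succ (succ zero)))
observation: the term reaches its normal form after 26 normal-order steps.


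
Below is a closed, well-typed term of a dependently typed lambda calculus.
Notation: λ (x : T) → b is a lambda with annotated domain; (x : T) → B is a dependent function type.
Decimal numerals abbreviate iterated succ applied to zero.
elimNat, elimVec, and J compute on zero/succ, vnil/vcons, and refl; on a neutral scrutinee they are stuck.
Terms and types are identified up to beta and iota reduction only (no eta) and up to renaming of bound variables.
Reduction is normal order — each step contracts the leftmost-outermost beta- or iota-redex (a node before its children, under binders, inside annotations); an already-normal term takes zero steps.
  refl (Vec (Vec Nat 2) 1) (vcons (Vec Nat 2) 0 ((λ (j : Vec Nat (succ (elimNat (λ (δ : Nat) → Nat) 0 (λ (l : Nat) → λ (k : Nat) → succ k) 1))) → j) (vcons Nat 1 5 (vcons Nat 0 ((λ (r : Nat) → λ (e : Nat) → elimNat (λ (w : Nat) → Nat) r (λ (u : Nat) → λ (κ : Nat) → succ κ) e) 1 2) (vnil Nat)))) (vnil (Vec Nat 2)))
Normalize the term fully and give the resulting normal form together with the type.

resulting normal form:
  refl (Vec (Vec Nat 2) 1) (vcons (Vec Nat 2) 0 (vcons Nat 1 5 (vcons Nat 0 3 (vnil Nat))) (vnil (Vec Nat 2)))
the term's type:
  Eq (Vec (Vec Nat 2) 1) (vcons (Vec Nat 2) 0 (vcons Nat 1 5 (vcons Nat 0 3 (vnil Nat))) (vnil (Vec Nat 2))) (vcons (Vec Nat 2) 0 (vcons Nat 1 5 (vcons Nat 0 3 (vnil Nat))) (vnil (Vec Nat 2)))
observation: normalization takes exactly 10 steps under the normal-order strategy.


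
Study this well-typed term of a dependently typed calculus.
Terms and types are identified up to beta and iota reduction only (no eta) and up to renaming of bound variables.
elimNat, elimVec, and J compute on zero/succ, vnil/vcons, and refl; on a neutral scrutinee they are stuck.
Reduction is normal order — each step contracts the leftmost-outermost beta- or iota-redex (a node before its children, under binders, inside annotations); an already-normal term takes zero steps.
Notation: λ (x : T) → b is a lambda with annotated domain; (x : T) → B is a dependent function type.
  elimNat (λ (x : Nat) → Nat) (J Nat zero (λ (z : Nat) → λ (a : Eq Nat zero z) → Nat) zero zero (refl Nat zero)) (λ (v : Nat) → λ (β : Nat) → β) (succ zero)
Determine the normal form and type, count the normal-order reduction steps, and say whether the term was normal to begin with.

reduced normal form:
  zero
type:
  Nat
normal-order step count: 5
term was already normal: no
first redex: an elimNat iota-redex


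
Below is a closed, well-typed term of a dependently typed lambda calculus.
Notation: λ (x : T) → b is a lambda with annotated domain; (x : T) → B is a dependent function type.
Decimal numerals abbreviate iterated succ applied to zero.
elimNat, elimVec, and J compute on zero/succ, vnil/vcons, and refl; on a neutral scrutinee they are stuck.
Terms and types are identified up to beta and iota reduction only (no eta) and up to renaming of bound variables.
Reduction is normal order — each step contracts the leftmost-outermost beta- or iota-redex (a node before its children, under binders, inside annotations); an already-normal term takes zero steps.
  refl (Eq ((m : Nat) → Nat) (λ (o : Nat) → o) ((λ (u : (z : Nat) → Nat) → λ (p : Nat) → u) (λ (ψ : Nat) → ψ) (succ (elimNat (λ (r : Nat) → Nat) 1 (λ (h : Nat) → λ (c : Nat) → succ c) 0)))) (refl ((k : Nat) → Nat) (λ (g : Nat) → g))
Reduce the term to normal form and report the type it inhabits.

normal form:
  refl (Eq ((m : Nat) → Nat) (λ (o : Nat) → o) (λ (u : Nat) → u)) (refl ((z : Nat) → Nat) (λ (p : Nat) → p))
the term's type:
  Eq (Eq ((m : Nat) → Nat) (λ (o : Nat) → o) (λ (u : Nat) → u)) (refl ((z : Nat) → Nat) (λ (p : Nat) → p)) (refl ((ψ : Nat) → Nat) (λ (r : Nat) → r))
observation: 2 normal-order steps separate the term from its normal form.


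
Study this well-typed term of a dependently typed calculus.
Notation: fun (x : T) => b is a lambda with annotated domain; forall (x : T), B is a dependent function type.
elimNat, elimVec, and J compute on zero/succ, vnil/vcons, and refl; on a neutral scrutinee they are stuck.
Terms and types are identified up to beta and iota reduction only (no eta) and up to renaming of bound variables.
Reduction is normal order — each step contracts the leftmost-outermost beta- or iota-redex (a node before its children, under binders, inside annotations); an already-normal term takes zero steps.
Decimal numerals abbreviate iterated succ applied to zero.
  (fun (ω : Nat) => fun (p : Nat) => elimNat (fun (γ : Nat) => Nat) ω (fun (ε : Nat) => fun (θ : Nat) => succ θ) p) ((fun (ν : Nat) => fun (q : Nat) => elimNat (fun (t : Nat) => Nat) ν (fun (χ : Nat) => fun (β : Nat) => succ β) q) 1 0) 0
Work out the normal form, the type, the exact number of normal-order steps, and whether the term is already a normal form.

resulting normal form:
  1
inferred type:
  Nat
normal-order step count: 6
started in normal form: no
first redex: a beta-redex


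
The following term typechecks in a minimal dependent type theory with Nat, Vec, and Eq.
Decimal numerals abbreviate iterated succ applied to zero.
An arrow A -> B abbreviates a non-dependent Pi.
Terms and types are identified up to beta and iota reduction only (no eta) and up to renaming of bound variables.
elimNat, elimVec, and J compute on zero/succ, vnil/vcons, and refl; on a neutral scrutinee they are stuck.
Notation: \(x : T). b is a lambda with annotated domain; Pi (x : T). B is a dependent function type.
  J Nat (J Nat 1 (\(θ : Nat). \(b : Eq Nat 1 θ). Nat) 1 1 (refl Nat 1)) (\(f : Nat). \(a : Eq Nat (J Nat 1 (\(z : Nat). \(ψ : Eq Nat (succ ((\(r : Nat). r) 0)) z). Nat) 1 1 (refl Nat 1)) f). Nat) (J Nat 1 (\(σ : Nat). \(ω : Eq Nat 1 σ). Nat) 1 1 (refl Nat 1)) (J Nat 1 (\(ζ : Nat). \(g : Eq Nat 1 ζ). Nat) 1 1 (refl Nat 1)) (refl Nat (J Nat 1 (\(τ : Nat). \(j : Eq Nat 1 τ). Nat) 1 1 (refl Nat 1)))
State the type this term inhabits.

type:
  Nat


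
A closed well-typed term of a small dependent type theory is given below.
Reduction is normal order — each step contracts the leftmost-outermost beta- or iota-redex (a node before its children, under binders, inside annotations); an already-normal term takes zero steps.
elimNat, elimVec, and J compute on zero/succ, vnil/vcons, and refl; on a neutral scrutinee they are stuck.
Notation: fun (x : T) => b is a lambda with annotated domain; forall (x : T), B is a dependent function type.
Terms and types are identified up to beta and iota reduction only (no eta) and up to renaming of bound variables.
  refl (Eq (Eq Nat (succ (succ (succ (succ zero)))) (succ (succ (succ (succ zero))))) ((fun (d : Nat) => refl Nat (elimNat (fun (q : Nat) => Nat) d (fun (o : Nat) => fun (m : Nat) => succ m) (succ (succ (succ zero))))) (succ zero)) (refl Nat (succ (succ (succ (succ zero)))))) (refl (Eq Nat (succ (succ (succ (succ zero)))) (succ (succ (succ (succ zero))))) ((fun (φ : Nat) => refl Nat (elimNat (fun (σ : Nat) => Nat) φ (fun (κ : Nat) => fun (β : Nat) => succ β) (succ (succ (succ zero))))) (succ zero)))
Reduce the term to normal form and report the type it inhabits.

normal form:
  refl (Eq (Eq Nat (succ (succ (succ (succ zero)))) (succ (succ (succ (succ zero))))) (refl Nat (succ (succ (succ (succ zero))))) (refl Nat (succ (succ (succ (succ zero)))))) (refl (Eq Nat (succ (succ (succ (succ zero)))) (succ (succ (succ (succ zero))))) (refl Nat (succ (succ (succ (succ zero))))))
inferred type:
  Eq (Eq (Eq Nat (succ (succ (succ (succ zero)))) (succ (succ (succ (succ zero))))) (refl Nat (succ (succ (succ (succ zero))))) (refl Nat (succ (succ (succ (succ zero)))))) (refl (Eq Nat (succ (succ (succ (succ zero)))) (succ (succ (succ (succ zero))))) (refl Nat (succ (succ (succ (succ zero)))))) (refl (Eq Nat (succ (succ (succ (succ zero)))) (succ (succ (succ (succ zero))))) (refl Nat (succ (succ (succ (succ zero))))))
observation: 22 normal-order steps normalize the term, beginning with a beta-redex.


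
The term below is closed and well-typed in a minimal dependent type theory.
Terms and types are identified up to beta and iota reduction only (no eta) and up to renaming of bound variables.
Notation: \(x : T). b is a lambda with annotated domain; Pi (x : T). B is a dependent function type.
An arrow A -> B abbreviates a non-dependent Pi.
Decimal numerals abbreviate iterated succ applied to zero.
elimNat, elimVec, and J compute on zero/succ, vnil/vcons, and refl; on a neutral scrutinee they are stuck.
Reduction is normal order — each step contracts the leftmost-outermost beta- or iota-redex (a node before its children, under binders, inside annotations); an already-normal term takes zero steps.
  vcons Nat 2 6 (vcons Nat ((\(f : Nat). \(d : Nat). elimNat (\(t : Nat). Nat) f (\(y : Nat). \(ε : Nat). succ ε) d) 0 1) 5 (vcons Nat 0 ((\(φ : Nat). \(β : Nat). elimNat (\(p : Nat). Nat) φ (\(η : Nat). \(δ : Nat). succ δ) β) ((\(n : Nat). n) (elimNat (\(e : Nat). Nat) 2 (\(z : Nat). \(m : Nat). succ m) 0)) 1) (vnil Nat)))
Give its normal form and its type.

normal form:
  vcons Nat 2 6 (vcons Nat 1 5 (vcons Nat 0 3 (vnil Nat)))
the term's type:
  Vec Nat 3


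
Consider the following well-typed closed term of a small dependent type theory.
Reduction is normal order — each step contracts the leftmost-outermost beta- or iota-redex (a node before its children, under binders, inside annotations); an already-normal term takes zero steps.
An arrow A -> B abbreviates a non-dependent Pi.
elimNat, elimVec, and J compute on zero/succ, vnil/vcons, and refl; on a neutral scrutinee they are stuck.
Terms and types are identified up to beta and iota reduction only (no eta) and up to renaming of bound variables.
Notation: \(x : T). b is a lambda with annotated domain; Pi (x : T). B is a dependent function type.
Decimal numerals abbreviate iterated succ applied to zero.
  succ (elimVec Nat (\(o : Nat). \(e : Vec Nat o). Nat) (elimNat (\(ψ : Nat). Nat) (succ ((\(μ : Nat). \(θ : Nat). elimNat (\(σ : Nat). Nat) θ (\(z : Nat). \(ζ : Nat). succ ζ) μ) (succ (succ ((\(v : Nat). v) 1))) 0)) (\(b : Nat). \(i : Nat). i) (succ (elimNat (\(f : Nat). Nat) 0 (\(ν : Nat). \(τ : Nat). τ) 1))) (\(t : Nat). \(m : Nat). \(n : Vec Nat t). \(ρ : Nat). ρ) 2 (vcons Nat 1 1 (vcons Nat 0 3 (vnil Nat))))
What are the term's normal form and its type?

normal form:
  5
inferred type:
  Nat


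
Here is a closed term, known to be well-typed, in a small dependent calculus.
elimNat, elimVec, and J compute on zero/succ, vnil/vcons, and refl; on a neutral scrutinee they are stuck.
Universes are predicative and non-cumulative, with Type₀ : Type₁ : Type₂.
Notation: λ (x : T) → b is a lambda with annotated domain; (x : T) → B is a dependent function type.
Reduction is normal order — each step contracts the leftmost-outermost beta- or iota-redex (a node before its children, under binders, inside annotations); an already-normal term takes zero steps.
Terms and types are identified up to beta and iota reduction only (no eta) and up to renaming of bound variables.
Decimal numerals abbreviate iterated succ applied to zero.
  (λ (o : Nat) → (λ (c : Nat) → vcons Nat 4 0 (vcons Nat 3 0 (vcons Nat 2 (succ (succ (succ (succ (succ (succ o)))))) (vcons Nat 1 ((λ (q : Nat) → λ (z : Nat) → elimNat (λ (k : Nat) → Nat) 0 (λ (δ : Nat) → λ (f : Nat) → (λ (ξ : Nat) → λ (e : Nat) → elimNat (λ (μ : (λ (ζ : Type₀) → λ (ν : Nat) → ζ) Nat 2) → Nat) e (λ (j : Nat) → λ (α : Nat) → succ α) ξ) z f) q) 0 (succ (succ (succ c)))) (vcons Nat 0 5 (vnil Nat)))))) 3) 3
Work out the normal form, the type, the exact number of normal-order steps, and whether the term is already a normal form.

normal form:
  vcons Nat 4 0 (vcons Nat 3 0 (vcons Nat 2 9 (vcons Nat 1 0 (vcons Nat 0 5 (vnil Nat)))))
the term's type:
  Vec Nat 5
normal-order step count: 5
already normal: no
first contracted redex: a beta-redex


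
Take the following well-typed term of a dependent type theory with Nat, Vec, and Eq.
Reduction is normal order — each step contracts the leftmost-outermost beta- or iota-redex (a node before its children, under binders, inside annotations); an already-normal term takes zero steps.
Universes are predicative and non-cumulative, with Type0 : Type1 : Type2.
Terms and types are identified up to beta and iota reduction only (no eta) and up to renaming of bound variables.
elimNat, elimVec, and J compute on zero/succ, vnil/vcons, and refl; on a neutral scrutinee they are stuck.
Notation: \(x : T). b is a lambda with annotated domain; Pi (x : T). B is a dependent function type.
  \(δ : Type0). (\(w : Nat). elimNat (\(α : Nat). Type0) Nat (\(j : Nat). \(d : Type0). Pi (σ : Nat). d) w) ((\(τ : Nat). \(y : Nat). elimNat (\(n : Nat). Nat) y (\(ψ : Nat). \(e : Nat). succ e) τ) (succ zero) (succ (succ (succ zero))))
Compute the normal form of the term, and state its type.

reduced normal form:
  \(δ : Type0). Pi (w : Nat). Pi (α : Nat). Pi (j : Nat). Pi (d : Nat). Nat
the term's type:
  Pi (δ : Type0). Type0


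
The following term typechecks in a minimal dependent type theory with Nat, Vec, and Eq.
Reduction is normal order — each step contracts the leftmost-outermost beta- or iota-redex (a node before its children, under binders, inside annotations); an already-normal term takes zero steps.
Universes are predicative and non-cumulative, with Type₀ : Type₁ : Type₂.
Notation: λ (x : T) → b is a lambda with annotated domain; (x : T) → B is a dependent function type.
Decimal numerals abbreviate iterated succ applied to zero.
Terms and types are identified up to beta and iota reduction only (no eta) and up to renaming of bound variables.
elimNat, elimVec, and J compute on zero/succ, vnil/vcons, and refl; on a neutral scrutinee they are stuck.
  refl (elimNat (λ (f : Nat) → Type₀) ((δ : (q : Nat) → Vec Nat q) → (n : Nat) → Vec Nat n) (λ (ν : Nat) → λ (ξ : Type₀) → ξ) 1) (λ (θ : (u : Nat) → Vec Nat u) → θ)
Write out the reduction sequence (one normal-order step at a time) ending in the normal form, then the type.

normal-order reduction:
  refl (elimNat (λ (f : Nat) → Type₀) ((δ : (q : Nat) → Vec Nat q) → (n : Nat) → Vec Nat n) (λ (ν : Nat) → λ (ξ : Type₀) → ξ) 1) (λ (θ : (u : Nat) → Vec Nat u) → θ)
  ~> refl ((λ (f : Nat) → λ (δ : Type₀) → δ) 0 (elimNat (λ (q : Nat) → Type₀) ((n : (ν : Nat) → Vec Nat ν) → (ξ : Nat) → Vec Nat ξ) (λ (θ : Nat) → λ (u : Type₀) → u) 0)) (λ (μ : (ρ : Nat) → Vec Nat ρ) → μ)
  ~> refl ((λ (f : Type₀) → f) (elimNat (λ (δ : Nat) → Type₀) ((q : (n : Nat) → Vec Nat n) → (ν : Nat) → Vec Nat ν) (λ (ξ : Nat) → λ (θ : Type₀) → θ) 0)) (λ (u : (μ : Nat) → Vec Nat μ) → u)
  ~> refl (elimNat (λ (f : Nat) → Type₀) ((δ : (q : Nat) → Vec Nat q) → (n : Nat) → Vec Nat n) (λ (ν : Nat) → λ (ξ : Type₀) → ξ) 0) (λ (θ : (u : Nat) → Vec Nat u) → θ)
  ~> refl ((f : (δ : Nat) → Vec Nat δ) → (q : Nat) → Vec Nat q) (λ (n : (ν : Nat) → Vec Nat ν) → n)
inferred type:
  Eq ((f : (δ : Nat) → Vec Nat δ) → (q : Nat) → Vec Nat q) (λ (n : (ν : Nat) → Vec Nat ν) → n) (λ (ξ : (θ : Nat) → Vec Nat θ) → ξ)


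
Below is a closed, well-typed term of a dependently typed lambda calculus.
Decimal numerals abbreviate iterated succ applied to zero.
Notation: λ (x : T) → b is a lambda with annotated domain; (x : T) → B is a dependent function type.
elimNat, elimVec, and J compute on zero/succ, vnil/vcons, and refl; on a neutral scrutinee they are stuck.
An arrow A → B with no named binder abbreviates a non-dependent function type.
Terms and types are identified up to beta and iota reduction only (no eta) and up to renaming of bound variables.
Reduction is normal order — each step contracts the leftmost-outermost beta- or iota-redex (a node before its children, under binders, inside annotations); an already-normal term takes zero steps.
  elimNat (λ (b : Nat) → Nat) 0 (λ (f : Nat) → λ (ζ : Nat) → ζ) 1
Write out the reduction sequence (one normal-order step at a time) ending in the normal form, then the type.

normal-order reduction:
  elimNat (λ (b : Nat) → Nat) 0 (λ (f : Nat) → λ (ζ : Nat) → ζ) 1
  ~> (λ (b : Nat) → λ (f : Nat) → f) 0 (elimNat (λ (ζ : Nat) → Nat) 0 (λ (m : Nat) → λ (p : Nat) → p) 0)
  ~> (λ (b : Nat) → b) (elimNat (λ (f : Nat) → Nat) 0 (λ (ζ : Nat) → λ (m : Nat) → m) 0)
  ~> elimNat (λ (b : Nat) → Nat) 0 (λ (f : Nat) → λ (ζ : Nat) → ζ) 0
  ~> 0
the term's type:
  Nat


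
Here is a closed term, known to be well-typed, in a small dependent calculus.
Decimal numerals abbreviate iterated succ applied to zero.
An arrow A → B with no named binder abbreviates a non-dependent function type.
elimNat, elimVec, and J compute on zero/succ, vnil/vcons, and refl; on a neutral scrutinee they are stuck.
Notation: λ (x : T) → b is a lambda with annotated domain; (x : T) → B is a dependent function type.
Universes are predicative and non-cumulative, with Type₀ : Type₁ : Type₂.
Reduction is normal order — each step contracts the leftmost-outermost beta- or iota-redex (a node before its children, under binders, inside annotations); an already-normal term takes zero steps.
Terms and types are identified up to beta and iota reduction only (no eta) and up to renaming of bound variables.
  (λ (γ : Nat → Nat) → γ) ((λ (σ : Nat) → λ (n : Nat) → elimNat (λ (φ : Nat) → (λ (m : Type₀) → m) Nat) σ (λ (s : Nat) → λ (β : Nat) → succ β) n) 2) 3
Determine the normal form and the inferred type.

resulting normal form:
  5
type:
  Nat
observation: the first redex contracted is a beta-redex; the normal form is reached in 13 normal-order steps.


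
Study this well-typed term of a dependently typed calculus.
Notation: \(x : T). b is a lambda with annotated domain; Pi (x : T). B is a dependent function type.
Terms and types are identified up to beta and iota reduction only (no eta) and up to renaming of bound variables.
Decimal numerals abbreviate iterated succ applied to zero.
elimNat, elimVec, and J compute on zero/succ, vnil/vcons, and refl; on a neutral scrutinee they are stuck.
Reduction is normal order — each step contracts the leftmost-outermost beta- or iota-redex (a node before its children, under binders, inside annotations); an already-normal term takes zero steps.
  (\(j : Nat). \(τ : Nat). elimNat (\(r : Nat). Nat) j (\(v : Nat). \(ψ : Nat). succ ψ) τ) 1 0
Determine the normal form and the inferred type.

reduced normal form:
  1
the term's type:
  Nat
observation: 3 normal-order steps normalize the term, beginning with a beta-redex.


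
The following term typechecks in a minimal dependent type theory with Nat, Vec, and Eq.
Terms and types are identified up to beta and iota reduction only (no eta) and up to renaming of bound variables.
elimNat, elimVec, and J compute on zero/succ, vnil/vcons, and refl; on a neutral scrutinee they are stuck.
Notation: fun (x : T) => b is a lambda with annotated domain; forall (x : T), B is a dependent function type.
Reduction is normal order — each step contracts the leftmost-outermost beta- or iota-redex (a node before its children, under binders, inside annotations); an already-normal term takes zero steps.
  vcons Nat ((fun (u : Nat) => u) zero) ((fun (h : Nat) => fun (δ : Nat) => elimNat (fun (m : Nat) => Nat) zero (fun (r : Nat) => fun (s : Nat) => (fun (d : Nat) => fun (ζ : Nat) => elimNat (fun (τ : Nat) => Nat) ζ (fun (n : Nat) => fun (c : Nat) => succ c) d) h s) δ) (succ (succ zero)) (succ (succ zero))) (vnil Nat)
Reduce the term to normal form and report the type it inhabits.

resulting normal form:
  vcons Nat zero (succ (succ (succ (succ zero)))) (vnil Nat)
the term's type:
  Vec Nat (succ zero)
observation: contracting a beta-redex first, the term normalizes in 28 steps.


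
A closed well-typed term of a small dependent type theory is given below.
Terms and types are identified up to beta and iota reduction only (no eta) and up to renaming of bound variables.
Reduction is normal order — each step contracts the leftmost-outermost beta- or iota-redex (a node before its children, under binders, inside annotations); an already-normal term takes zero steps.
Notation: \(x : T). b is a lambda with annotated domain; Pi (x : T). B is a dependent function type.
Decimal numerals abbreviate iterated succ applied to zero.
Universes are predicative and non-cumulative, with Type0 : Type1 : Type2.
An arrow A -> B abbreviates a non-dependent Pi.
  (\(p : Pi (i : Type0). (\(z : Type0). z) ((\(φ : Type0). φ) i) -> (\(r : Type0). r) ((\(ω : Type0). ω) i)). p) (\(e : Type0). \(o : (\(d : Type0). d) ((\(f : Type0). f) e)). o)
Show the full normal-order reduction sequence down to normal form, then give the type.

reduction (normal order):
  (\(p : Pi (i : Type0). (\(z : Type0). z) ((\(φ : Type0). φ) i) -> (\(r : Type0). r) ((\(ω : Type0). ω) i)). p) (\(e : Type0). \(o : (\(d : Type0). d) ((\(f : Type0). f) e)). o)
  ~> \(p : Type0). \(i : (\(z : Type0). z) ((\(φ : Type0). φ) p)). i
  ~> \(p : Type0). \(i : (\(z : Type0). z) p). i
  ~> \(p : Type0). \(i : p). i
type:
  Pi (p : Type0). p -> p


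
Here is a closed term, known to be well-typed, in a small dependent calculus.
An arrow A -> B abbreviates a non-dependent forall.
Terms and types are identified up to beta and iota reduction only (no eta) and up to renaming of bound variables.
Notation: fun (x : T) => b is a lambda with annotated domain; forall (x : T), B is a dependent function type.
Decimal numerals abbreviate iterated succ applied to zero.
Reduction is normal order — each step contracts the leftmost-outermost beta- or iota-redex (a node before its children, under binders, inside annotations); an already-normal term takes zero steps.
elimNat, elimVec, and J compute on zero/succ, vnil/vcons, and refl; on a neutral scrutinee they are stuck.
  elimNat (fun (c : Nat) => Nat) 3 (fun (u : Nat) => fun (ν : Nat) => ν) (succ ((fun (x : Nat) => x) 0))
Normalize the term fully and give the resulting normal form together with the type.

resulting normal form:
  3
type:
  Nat
observation: the leftmost-outermost redex is an elimNat iota-redex, and normalization takes 5 steps.


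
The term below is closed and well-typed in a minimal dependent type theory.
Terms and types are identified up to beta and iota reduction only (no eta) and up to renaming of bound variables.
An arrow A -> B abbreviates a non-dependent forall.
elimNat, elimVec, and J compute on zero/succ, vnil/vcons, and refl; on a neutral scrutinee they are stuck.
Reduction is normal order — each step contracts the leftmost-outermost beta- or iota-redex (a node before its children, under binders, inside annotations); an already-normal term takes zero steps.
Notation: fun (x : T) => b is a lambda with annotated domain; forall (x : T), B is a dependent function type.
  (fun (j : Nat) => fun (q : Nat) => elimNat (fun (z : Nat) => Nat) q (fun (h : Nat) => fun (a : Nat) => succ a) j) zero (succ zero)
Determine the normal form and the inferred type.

reduced normal form:
  succ zero
inferred type:
  Nat
observation: reduction starts at a beta-redex, and 3 normal-order steps reach the normal form.


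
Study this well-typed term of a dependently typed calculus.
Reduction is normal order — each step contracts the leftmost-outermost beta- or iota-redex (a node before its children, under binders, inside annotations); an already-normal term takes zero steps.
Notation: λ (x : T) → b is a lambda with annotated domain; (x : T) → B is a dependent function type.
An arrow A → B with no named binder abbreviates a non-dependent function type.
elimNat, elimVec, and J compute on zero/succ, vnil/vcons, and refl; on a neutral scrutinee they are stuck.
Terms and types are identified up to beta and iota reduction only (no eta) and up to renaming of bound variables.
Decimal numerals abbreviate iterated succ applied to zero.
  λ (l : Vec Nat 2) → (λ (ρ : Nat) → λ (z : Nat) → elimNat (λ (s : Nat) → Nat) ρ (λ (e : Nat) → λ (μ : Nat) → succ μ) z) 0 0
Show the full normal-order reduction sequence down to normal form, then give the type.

normal-order reduction sequence:
  λ (l : Vec Nat 2) → (λ (ρ : Nat) → λ (z : Nat) → elimNat (λ (s : Nat) → Nat) ρ (λ (e : Nat) → λ (μ : Nat) → succ μ) z) 0 0
  ~> λ (l : Vec Nat 2) → (λ (ρ : Nat) → elimNat (λ (z : Nat) → Nat) 0 (λ (s : Nat) → λ (e : Nat) → succ e) ρ) 0
  ~> λ (l : Vec Nat 2) → elimNat (λ (ρ : Nat) → Nat) 0 (λ (z : Nat) → λ (s : Nat) → succ s) 0
  ~> λ (l : Vec Nat 2) → 0
type:
  Vec Nat 2 → Nat


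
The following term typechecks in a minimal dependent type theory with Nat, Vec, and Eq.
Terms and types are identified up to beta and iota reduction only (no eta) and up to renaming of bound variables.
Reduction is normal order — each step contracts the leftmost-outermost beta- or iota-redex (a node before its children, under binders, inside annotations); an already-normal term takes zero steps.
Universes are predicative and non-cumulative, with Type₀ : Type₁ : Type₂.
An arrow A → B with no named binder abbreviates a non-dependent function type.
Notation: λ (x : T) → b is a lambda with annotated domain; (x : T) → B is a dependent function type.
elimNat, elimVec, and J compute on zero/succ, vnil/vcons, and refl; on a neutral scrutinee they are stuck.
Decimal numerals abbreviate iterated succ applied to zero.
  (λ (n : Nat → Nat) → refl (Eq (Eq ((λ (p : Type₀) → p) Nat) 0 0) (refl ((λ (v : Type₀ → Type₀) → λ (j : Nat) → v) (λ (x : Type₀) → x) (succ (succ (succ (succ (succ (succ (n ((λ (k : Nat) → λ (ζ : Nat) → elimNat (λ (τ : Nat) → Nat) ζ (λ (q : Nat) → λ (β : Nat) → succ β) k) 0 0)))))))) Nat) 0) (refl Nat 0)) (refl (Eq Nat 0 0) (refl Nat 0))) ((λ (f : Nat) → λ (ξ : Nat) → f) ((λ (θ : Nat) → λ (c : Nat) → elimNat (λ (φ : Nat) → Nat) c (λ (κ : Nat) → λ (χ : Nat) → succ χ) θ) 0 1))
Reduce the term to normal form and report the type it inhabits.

reduced normal form:
  refl (Eq (Eq Nat 0 0) (refl Nat 0) (refl Nat 0)) (refl (Eq Nat 0 0) (refl Nat 0))
the term's type:
  Eq (Eq (Eq Nat 0 0) (refl Nat 0) (refl Nat 0)) (refl (Eq Nat 0 0) (refl Nat 0)) (refl (Eq Nat 0 0) (refl Nat 0))


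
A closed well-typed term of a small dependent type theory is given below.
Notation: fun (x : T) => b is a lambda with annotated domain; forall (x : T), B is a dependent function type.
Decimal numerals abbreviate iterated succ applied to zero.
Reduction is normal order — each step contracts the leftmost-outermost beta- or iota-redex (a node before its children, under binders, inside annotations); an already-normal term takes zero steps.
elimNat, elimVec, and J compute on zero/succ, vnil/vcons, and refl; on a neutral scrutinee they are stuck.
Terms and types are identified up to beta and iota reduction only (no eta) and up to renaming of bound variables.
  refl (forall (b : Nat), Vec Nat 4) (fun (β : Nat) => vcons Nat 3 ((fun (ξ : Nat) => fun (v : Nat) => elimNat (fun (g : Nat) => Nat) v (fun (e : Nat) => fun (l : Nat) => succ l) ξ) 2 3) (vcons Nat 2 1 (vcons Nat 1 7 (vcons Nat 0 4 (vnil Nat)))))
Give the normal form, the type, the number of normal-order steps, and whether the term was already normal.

normal form:
  refl (forall (b : Nat), Vec Nat 4) (fun (β : Nat) => vcons Nat 3 5 (vcons Nat 2 1 (vcons Nat 1 7 (vcons Nat 0 4 (vnil Nat)))))
inferred type:
  Eq (forall (b : Nat), Vec Nat 4) (fun (β : Nat) => vcons Nat 3 5 (vcons Nat 2 1 (vcons Nat 1 7 (vcons Nat 0 4 (vnil Nat))))) (fun (ξ : Nat) => vcons Nat 3 5 (vcons Nat 2 1 (vcons Nat 1 7 (vcons Nat 0 4 (vnil Nat)))))
reduction steps (normal order): 9
already normal: no
first redex: a beta-redex


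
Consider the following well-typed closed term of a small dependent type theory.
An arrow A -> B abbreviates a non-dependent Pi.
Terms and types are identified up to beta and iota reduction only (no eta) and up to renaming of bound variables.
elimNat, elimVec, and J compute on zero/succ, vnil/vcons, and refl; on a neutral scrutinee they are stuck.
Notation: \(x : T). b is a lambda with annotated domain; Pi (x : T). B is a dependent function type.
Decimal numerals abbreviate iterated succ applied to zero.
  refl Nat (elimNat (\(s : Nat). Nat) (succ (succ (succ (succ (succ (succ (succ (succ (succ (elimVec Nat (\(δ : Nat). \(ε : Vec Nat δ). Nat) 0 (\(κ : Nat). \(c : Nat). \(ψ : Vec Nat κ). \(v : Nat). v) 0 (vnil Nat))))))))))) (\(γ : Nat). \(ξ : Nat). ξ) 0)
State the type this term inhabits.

type:
  Eq Nat 9 9


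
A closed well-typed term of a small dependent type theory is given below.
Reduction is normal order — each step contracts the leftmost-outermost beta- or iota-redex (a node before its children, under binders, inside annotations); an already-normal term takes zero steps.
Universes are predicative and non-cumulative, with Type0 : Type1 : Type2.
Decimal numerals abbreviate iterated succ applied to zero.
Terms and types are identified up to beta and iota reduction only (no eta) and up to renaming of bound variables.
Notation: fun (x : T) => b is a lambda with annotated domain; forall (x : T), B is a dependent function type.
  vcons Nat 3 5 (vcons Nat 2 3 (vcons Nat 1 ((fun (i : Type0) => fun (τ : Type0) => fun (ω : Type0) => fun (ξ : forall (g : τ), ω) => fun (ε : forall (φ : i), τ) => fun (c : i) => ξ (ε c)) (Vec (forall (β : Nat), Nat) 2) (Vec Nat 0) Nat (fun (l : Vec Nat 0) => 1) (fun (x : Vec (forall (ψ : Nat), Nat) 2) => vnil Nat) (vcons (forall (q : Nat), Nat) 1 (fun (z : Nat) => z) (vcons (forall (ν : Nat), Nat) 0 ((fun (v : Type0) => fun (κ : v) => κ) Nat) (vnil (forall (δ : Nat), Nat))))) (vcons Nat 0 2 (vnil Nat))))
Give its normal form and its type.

reduced normal form:
  vcons Nat 3 5 (vcons Nat 2 3 (vcons Nat 1 1 (vcons Nat 0 2 (vnil Nat))))
the term's type:
  Vec Nat 4
observation: the first redex contracted is a beta-redex; the normal form is reached in 7 normal-order steps.


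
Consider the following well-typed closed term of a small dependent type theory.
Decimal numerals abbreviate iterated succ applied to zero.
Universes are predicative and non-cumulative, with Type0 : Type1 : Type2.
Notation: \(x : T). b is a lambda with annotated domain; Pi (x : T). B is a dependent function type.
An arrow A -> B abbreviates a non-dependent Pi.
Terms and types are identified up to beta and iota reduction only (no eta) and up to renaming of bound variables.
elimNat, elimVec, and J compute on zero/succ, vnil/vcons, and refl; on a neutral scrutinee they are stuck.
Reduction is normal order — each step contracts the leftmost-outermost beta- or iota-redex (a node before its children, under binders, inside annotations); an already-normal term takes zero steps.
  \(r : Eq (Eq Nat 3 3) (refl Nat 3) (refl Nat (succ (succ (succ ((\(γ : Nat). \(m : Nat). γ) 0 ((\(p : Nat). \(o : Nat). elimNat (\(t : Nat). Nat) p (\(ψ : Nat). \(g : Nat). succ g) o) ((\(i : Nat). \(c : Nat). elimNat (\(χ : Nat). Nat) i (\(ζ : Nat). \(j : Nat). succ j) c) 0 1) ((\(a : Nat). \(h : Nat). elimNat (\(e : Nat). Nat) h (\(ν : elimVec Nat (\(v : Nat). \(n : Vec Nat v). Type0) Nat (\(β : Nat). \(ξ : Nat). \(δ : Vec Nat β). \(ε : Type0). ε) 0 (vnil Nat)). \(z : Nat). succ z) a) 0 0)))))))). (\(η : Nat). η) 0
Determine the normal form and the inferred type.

resulting normal form:
  \(r : Eq (Eq Nat 3 3) (refl Nat 3) (refl Nat 3)). 0
type:
  Eq (Eq Nat 3 3) (refl Nat 3) (refl Nat 3) -> Nat
observation: the leftmost-outermost redex is a beta-redex, and normalization takes 3 steps.


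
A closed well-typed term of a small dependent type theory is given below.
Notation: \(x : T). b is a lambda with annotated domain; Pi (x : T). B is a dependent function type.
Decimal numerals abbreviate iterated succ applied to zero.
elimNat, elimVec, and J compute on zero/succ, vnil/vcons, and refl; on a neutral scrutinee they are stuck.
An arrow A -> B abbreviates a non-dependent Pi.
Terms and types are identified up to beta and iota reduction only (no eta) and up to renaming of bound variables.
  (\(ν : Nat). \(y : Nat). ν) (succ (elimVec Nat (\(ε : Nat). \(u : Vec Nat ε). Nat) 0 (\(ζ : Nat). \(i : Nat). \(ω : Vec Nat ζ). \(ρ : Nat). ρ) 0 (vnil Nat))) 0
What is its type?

type:
  Nat


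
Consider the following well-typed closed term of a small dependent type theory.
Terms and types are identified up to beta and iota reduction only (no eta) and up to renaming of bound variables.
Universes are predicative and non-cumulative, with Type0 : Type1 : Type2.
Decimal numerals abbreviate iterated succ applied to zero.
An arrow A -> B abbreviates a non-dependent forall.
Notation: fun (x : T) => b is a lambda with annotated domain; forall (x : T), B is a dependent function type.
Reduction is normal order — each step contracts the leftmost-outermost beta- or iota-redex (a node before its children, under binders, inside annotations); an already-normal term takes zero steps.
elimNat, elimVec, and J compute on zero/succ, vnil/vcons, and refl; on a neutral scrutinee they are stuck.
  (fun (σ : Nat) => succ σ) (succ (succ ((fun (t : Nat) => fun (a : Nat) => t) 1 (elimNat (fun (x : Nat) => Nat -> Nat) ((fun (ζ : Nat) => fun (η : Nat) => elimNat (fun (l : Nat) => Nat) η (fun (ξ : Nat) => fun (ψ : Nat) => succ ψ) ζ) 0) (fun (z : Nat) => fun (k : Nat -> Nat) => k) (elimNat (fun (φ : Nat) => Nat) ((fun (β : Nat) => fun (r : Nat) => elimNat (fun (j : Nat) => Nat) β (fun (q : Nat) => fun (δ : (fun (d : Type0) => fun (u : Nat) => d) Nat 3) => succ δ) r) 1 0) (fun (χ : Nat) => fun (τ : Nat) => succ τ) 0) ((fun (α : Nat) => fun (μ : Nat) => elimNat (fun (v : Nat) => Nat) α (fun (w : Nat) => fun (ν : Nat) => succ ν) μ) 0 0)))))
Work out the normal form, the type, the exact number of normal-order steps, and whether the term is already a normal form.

reduced normal form:
  4
type:
  Nat
normal-order step count: 3
started in normal form: no
first redex: a beta-redex


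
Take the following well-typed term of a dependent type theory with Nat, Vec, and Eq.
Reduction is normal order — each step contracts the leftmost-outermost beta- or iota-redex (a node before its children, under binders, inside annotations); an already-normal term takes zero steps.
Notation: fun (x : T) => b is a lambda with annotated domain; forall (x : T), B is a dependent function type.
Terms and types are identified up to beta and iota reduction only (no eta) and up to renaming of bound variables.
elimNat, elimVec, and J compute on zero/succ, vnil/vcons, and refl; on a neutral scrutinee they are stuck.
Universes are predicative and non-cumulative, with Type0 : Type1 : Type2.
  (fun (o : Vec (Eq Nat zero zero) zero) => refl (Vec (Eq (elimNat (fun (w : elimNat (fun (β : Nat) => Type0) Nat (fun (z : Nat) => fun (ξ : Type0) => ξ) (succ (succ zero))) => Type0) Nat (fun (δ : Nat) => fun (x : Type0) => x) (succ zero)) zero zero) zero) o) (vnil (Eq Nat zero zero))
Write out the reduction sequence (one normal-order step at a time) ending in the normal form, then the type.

normal-order reduction:
  (fun (o : Vec (Eq Nat zero zero) zero) => refl (Vec (Eq (elimNat (fun (w : elimNat (fun (β : Nat) => Type0) Nat (fun (z : Nat) => fun (ξ : Type0) => ξ) (succ (succ zero))) => Type0) Nat (fun (δ : Nat) => fun (x : Type0) => x) (succ zero)) zero zero) zero) o) (vnil (Eq Nat zero zero))
  ~> refl (Vec (Eq (elimNat (fun (o : elimNat (fun (w : Nat) => Type0) Nat (fun (β : Nat) => fun (z : Type0) => z) (succ (succ zero))) => Type0) Nat (fun (ξ : Nat) => fun (δ : Type0) => δ) (succ zero)) zero zero) zero) (vnil (Eq Nat zero zero))
  ~> refl (Vec (Eq ((fun (o : Nat) => fun (w : Type0) => w) zero (elimNat (fun (β : elimNat (fun (z : Nat) => Type0) Nat (fun (ξ : Nat) => fun (δ : Type0) => δ) (succ (succ zero))) => Type0) Nat (fun (x : Nat) => fun (t : Type0) => t) zero)) zero zero) zero) (vnil (Eq Nat zero zero))
  ~> refl (Vec (Eq ((fun (o : Type0) => o) (elimNat (fun (w : elimNat (fun (β : Nat) => Type0) Nat (fun (z : Nat) => fun (ξ : Type0) => ξ) (succ (succ zero))) => Type0) Nat (fun (δ : Nat) => fun (x : Type0) => x) zero)) zero zero) zero) (vnil (Eq Nat zero zero))
  ~> refl (Vec (Eq (elimNat (fun (o : elimNat (fun (w : Nat) => Type0) Nat (fun (β : Nat) => fun (z : Type0) => z) (succ (succ zero))) => Type0) Nat (fun (ξ : Nat) => fun (δ : Type0) => δ) zero) zero zero) zero) (vnil (Eq Nat zero zero))
  ~> refl (Vec (Eq Nat zero zero) zero) (vnil (Eq Nat zero zero))
type:
  Eq (Vec (Eq Nat zero zero) zero) (vnil (Eq Nat zero zero)) (vnil (Eq Nat zero zero))


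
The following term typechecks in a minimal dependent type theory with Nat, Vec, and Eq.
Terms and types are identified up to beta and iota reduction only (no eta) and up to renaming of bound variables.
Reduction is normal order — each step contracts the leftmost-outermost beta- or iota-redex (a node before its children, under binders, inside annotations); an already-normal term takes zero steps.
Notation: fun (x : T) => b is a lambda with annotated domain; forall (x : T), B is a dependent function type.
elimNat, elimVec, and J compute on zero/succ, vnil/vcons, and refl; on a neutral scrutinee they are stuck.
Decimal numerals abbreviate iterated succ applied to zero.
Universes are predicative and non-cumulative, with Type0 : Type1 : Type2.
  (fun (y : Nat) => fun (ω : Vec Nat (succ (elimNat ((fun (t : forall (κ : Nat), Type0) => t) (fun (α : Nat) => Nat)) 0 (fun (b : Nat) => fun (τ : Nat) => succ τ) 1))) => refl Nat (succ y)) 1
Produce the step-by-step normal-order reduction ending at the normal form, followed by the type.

reduction (normal order):
  (fun (y : Nat) => fun (ω : Vec Nat (succ (elimNat ((fun (t : forall (κ : Nat), Type0) => t) (fun (α : Nat) => Nat)) 0 (fun (b : Nat) => fun (τ : Nat) => succ τ) 1))) => refl Nat (succ y)) 1
  ~> fun (y : Vec Nat (succ (elimNat ((fun (ω : forall (t : Nat), Type0) => ω) (fun (κ : Nat) => Nat)) 0 (fun (α : Nat) => fun (b : Nat) => succ b) 1))) => refl Nat 2
  ~> fun (y : Vec Nat (succ ((fun (ω : Nat) => fun (t : Nat) => succ t) 0 (elimNat ((fun (κ : forall (α : Nat), Type0) => κ) (fun (b : Nat) => Nat)) 0 (fun (τ : Nat) => fun (c : Nat) => succ c) 0)))) => refl Nat 2
  ~> fun (y : Vec Nat (succ ((fun (ω : Nat) => succ ω) (elimNat ((fun (t : forall (κ : Nat), Type0) => t) (fun (α : Nat) => Nat)) 0 (fun (b : Nat) => fun (τ : Nat) => succ τ) 0)))) => refl Nat 2
  ~> fun (y : Vec Nat (succ (succ (elimNat ((fun (ω : forall (t : Nat), Type0) => ω) (fun (κ : Nat) => Nat)) 0 (fun (α : Nat) => fun (b : Nat) => succ b) 0)))) => refl Nat 2
  ~> fun (y : Vec Nat 2) => refl Nat 2
type:
  forall (y : Vec Nat 2), Eq Nat 2 2
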